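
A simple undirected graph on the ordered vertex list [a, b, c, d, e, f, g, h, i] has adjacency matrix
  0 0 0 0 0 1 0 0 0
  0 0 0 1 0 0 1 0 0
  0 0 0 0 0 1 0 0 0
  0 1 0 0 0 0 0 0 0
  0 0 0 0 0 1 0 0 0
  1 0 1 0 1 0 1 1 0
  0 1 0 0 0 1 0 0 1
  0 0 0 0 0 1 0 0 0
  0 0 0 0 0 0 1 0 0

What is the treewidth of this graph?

1

A width-1 tree decomposition is:
Bags: B1 = {f, g}  B2 = {g, i}  B3 = {c, f}  B4 = {a, f}  B5 = {b, g}  B6 = {f, h}  B7 = {e, f}  B8 = {b, d}
Tree: B1–B2, B1–B3, B3–B4, B2–B5, B3–B6, B4–B7, B5–B8
Each bag holds 2 vertices, so the decomposition has width 1, which upper-bounds the treewidth. G has an edge, so its treewidth is at least 1. Therefore the treewidth is 1.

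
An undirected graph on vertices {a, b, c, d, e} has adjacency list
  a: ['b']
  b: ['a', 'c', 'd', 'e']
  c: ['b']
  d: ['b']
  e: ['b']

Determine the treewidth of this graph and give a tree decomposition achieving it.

Treewidth 1.
Bags: B1 = {b, d}  B2 = {b, e}  B3 = {b, c}  B4 = {a, b}
Tree: B1–B2, B2–B3, B2–B4

Every bag has size at most 2, so the width is 2 − 1 = 1 and tw(G) ≤ 1. Since G has at least one edge (e.g. b–d), it is not an edgeless graph, so tw(G) ≥ 1. Combining the bounds, tw(G) = 1.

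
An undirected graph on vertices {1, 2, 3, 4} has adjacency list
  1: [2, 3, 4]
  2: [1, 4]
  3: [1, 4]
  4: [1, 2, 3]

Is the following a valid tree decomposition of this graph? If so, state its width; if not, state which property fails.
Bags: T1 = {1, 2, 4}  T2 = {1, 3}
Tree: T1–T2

A tree decomposition must satisfy three properties: every vertex lies in some bag; for every edge, both endpoints lie together in some bag; and for every vertex, the bags containing it form a connected subtree. Here edge (4,3) lies in no bag, so the decomposition is invalid.

No — edge (4,3) lies in no bag.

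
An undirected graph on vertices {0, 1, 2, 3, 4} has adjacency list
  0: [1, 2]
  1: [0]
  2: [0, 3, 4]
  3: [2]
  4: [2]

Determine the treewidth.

A width-1 tree decomposition is:
Bags: B1 = {2, 4}  B2 = {0, 2}  B3 = {0, 1}  B4 = {2, 3}
Tree: B1–B2, B2–B3, B2–B4
The largest bag has 2 vertices, giving width 1; this decomposition certifies tw(G) ≤ 1. Any graph with an edge has treewidth ≥ 1, and G has the edge 4–2. Hence tw(G) = 1 exactly.

1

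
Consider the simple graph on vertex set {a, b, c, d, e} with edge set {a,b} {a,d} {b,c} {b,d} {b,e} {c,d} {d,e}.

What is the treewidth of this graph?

2

A width-2 tree decomposition is:
Bags: B1 = {a, b, d}  B2 = {b, c, d}  B3 = {b, d, e}
Tree: B1–B2, B2–B3
Every bag has size at most 3, so the width is 3 − 1 = 2 and tw(G) ≤ 2. For the lower bound, the 3 vertices {b, d, e} are pairwise adjacent, and any tree decomposition puts a clique entirely inside one bag — forcing width ≥ 2. Combining the bounds, tw(G) = 2.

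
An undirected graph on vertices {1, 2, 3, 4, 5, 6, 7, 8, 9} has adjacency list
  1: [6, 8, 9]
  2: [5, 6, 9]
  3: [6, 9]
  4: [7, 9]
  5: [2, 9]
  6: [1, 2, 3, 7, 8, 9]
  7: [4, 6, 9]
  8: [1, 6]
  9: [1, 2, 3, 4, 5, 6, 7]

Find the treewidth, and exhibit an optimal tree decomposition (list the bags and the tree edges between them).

Treewidth 2.
One optimal decomposition is:
Bags: B1 = {1, 6, 9}  B2 = {6, 7, 9}  B3 = {1, 6, 8}  B4 = {2, 6, 9}  B5 = {2, 5, 9}  B6 = {4, 7, 9}  B7 = {3, 6, 9}
Tree: B1–B2, B1–B3, B2–B4, B4–B5, B2–B6, B1–B7

Each bag holds 3 vertices, so the decomposition has width 2, which upper-bounds the treewidth. Conversely, {1, 6, 8} is a clique of size 3, and the vertices of any clique must share a bag in every tree decomposition; so some bag has ≥ 3 vertices and tw(G) ≥ 2. Combining the bounds, tw(G) = 2.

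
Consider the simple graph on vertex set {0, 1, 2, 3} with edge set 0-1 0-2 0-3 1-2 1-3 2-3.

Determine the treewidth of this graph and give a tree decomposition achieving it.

A single bag containing all 4 vertices is trivially a valid decomposition of width 3. For the lower bound, the 4 vertices {0, 1, 2, 3} are pairwise adjacent, and any tree decomposition puts a clique entirely inside one bag — forcing width ≥ 3. Combining the bounds, tw(G) = 3.

Treewidth 3.
One optimal decomposition is:
Bags: B1 = {0, 1, 2, 3}
Tree: (single bag)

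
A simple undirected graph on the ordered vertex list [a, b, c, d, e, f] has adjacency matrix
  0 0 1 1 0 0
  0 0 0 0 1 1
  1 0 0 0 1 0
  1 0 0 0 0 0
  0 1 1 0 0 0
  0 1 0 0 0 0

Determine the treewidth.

1

A width-1 tree decomposition is:
Bags: B1 = {b, f}  B2 = {b, e}  B3 = {c, e}  B4 = {a, c}  B5 = {a, d}
Tree: B1–B2, B2–B3, B3–B4, B4–B5
The largest bag has 2 vertices, giving width 1; this decomposition certifies tw(G) ≤ 1. Since G has at least one edge (e.g. f–b), it is not an edgeless graph, so tw(G) ≥ 1. Hence tw(G) = 1 exactly.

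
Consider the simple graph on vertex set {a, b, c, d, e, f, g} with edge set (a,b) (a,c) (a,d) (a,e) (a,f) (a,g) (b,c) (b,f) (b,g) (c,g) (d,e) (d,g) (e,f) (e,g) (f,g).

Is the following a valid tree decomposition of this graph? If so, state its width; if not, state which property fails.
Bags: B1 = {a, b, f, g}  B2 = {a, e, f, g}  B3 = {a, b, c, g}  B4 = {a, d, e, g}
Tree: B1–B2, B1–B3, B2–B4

Yes; width 3.

Checking the three conditions: (i) the bags cover all of {a, b, c, d, e, f, g}; (ii) for each edge, some bag contains both endpoints; (iii) the bags containing any fixed vertex form a subtree. All hold, so the decomposition is valid with width 4 − 1 = 3.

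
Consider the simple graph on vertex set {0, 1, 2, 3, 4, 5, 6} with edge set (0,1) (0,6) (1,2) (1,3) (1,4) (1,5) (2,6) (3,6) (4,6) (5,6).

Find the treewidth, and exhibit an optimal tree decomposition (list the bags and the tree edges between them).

Each bag holds 3 vertices, so the decomposition has width 2, which upper-bounds the treewidth. Since 1–3–6–4–1 is a cycle in G, G is not acyclic. Forests are exactly the graphs of treewidth ≤ 1, so tw(G) ≥ 2. Hence tw(G) = 2 exactly.

Treewidth 2.
One optimal decomposition is:
Bags: B1 = {1, 3, 6}  B2 = {1, 4, 6}  B3 = {1, 2, 6}  B4 = {0, 1, 6}  B5 = {1, 5, 6}
Tree: B1–B2, B2–B3, B3–B4, B4–B5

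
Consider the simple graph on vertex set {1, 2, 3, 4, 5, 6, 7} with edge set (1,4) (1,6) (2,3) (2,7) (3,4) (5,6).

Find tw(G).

A width-1 tree decomposition is:
Bags: B1 = {5, 6}  B2 = {1, 6}  B3 = {1, 4}  B4 = {3, 4}  B5 = {2, 3}  B6 = {2, 7}
Tree: B1–B2, B2–B3, B3–B4, B4–B5, B5–B6
Each bag holds 2 vertices, so the decomposition has width 1, which upper-bounds the treewidth. G has an edge, so its treewidth is at least 1. Hence tw(G) = 1 exactly.

1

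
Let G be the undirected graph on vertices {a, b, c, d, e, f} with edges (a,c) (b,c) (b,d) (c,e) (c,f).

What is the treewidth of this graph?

1

A width-1 tree decomposition is:
Bags: B1 = {b, d}  B2 = {b, c}  B3 = {c, e}  B4 = {c, f}  B5 = {a, c}
Tree: B1–B2, B2–B3, B3–B4, B4–B5
Each bag holds 2 vertices, so the decomposition has width 1, which upper-bounds the treewidth. Any graph with an edge has treewidth ≥ 1, and G has the edge d–b. Therefore the treewidth is 1.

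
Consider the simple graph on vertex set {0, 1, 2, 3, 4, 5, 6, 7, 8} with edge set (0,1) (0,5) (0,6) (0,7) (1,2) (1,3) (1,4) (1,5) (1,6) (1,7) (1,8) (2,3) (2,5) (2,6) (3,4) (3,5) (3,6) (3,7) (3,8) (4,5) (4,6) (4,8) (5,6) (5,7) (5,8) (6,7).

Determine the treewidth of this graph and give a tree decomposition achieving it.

Treewidth 4.
Bags: B1 = {0, 1, 5, 6, 7}  B2 = {1, 3, 5, 6, 7}  B3 = {1, 3, 4, 5, 6}  B4 = {1, 3, 4, 5, 8}  B5 = {1, 2, 3, 5, 6}
Tree: B1–B2, B2–B3, B3–B4, B3–B5

Every bag has size at most 5, so the width is 5 − 1 = 4 and tw(G) ≤ 4. Conversely, {0, 1, 5, 6, 7} is a clique of size 5, and the vertices of any clique must share a bag in every tree decomposition; so some bag has ≥ 5 vertices and tw(G) ≥ 4. Hence tw(G) = 4 exactly.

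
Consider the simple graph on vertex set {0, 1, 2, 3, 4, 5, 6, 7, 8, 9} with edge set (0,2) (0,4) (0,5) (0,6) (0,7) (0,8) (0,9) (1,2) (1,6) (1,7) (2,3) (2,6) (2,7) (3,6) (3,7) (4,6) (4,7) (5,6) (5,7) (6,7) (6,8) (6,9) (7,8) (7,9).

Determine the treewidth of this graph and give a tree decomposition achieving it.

Each bag holds 4 vertices, so the decomposition has width 3, which upper-bounds the treewidth. Conversely, {0, 2, 6, 7} is a clique of size 4, and the vertices of any clique must share a bag in every tree decomposition; so some bag has ≥ 4 vertices and tw(G) ≥ 3. Therefore the treewidth is 3.

Treewidth 3.
One such decomposition:
Bags: B1 = {0, 6, 7, 9}  B2 = {0, 2, 6, 7}  B3 = {0, 5, 6, 7}  B4 = {0, 6, 7, 8}  B5 = {1, 2, 6, 7}  B6 = {2, 3, 6, 7}  B7 = {0, 4, 6, 7}
Tree: B1–B2, B2–B3, B1–B4, B2–B5, B5–B6, B2–B7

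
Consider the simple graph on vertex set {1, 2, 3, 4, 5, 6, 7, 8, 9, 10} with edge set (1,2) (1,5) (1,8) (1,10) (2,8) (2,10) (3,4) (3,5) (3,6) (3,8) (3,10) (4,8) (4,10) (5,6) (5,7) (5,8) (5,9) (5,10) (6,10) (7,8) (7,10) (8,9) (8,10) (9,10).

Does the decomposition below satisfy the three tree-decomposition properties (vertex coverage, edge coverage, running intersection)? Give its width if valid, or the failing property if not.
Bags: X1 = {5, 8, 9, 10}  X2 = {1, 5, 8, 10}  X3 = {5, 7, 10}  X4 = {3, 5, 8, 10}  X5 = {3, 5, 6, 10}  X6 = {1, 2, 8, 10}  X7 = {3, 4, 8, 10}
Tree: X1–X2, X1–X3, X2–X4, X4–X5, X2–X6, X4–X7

No — edge (8,7) lies in no bag.

A tree decomposition must satisfy three properties: every vertex lies in some bag; for every edge, both endpoints lie together in some bag; and for every vertex, the bags containing it form a connected subtree. Here edge (8,7) lies in no bag, so the decomposition is invalid.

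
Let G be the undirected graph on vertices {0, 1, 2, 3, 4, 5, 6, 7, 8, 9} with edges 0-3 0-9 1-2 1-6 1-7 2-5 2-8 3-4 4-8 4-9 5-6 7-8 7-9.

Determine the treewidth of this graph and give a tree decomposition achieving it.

Each bag holds 3 vertices, so the decomposition has width 2, which upper-bounds the treewidth. Since 0–3–4–9–0 is a cycle in G, G is not acyclic. Forests are exactly the graphs of treewidth ≤ 1, so tw(G) ≥ 2. Hence tw(G) = 2 exactly.

Treewidth 2.
Bags: B1 = {0, 3, 9}  B2 = {3, 4, 9}  B3 = {4, 7, 9}  B4 = {4, 7, 8}  B5 = {1, 7, 8}  B6 = {1, 2, 8}  B7 = {1, 2, 6}  B8 = {2, 5, 6}
Tree: B1–B2, B2–B3, B3–B4, B4–B5, B5–B6, B6–B7, B7–B8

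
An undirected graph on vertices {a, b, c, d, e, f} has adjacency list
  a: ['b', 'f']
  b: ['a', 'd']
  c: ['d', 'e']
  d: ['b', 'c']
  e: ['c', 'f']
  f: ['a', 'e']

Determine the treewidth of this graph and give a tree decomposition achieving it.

Every bag has size at most 3, so the width is 3 − 1 = 2 and tw(G) ≤ 2. The edges a–b–d–c–e–f–a form a cycle, so G is not a tree and its treewidth is at least 2. Combining the bounds, tw(G) = 2.

Treewidth 2.
Bags: B1 = {a, b, d}  B2 = {a, c, d}  B3 = {a, c, e}  B4 = {a, e, f}
Tree: B1–B2, B2–B3, B3–B4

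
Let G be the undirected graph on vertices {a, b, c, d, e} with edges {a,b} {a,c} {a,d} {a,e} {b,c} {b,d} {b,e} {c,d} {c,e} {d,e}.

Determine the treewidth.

A width-4 tree decomposition is:
Bags: B1 = {a, b, c, d, e}
Tree: (single bag)
With just one bag of size 5, the width is 5 − 1 = 4, so tw(G) ≤ 4. On the other hand G contains the 5-clique {a, b, c, d, e}. A clique must lie in a single bag of any decomposition, so no decomposition can have width below 4. Therefore the treewidth is 4.

4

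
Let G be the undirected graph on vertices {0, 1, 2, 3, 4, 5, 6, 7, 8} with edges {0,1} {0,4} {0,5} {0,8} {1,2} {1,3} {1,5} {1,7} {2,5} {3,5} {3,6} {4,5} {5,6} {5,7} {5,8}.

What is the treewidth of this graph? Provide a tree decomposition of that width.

Each bag holds 3 vertices, so the decomposition has width 2, which upper-bounds the treewidth. For the lower bound, the 3 vertices {0, 5, 8} are pairwise adjacent, and any tree decomposition puts a clique entirely inside one bag — forcing width ≥ 2. Hence tw(G) = 2 exactly.

Treewidth 2.
Bags: B1 = {0, 1, 5}  B2 = {1, 3, 5}  B3 = {3, 5, 6}  B4 = {0, 5, 8}  B5 = {1, 2, 5}  B6 = {0, 4, 5}  B7 = {1, 5, 7}
Tree: B1–B2, B2–B3, B1–B4, B2–B5, B1–B6, B2–B7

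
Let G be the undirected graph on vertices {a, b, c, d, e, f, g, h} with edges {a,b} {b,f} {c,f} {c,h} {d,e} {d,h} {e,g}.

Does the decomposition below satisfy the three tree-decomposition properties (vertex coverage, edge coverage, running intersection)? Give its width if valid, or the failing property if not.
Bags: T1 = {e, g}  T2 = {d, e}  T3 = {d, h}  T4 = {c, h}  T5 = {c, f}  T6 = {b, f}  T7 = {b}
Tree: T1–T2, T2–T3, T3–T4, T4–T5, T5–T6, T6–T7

A tree decomposition must satisfy three properties: every vertex lies in some bag; for every edge, both endpoints lie together in some bag; and for every vertex, the bags containing it form a connected subtree. Here vertex a appears in no bag, so the decomposition is invalid.

No — vertex a appears in no bag.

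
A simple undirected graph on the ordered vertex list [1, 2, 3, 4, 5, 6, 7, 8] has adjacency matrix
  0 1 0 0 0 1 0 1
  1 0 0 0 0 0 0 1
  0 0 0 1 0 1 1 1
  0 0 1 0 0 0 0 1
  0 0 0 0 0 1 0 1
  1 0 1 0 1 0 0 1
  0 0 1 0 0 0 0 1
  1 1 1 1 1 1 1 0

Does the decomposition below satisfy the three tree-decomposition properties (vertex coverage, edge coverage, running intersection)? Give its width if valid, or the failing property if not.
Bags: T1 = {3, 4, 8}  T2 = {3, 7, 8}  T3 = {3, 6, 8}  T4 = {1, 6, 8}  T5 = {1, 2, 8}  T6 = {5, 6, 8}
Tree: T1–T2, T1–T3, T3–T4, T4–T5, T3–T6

Yes; width 2.

Every vertex of G appears in some bag (union = {1, 2, 3, 4, 5, 6, 7, 8}); every edge is covered by a bag; and for each vertex v the set of bags containing v is connected in the bag tree. The decomposition is therefore valid. The largest bag has 3 vertices, so the width is 2.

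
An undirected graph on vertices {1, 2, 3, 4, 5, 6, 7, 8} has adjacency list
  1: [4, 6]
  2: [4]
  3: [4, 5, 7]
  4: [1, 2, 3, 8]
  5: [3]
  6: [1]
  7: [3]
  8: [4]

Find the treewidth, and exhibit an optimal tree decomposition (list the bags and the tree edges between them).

Treewidth 1.
One such decomposition:
Bags: B1 = {2, 4}  B2 = {1, 4}  B3 = {4, 8}  B4 = {1, 6}  B5 = {3, 4}  B6 = {3, 7}  B7 = {3, 5}
Tree: B1–B2, B1–B3, B2–B4, B3–B5, B5–B6, B5–B7

Every bag has size at most 2, so the width is 2 − 1 = 1 and tw(G) ≤ 1. Any graph with an edge has treewidth ≥ 1, and G has the edge 2–4. Hence tw(G) = 1 exactly.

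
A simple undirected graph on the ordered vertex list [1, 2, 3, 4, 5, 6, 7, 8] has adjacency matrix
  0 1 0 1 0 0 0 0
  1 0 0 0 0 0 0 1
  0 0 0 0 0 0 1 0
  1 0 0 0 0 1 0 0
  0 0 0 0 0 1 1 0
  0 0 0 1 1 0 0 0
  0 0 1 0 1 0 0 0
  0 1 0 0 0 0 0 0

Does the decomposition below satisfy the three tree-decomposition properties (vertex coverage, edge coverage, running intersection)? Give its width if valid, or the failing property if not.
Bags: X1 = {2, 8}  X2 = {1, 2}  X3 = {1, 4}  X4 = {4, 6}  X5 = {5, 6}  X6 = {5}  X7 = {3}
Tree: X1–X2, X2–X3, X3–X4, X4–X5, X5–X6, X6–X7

A tree decomposition must satisfy three properties: every vertex lies in some bag; for every edge, both endpoints lie together in some bag; and for every vertex, the bags containing it form a connected subtree. Here vertex 7 appears in no bag, so the decomposition is invalid.

No — vertex 7 appears in no bag.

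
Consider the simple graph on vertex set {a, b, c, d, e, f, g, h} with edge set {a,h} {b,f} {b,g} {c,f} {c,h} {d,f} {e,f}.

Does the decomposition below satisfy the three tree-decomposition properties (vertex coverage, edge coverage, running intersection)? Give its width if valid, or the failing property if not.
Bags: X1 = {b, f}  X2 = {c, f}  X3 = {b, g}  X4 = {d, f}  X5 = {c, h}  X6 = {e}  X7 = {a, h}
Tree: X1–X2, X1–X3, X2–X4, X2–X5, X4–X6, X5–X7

No — edge (f,e) lies in no bag.

A tree decomposition must satisfy three properties: every vertex lies in some bag; for every edge, both endpoints lie together in some bag; and for every vertex, the bags containing it form a connected subtree. Here edge (f,e) lies in no bag, so the decomposition is invalid.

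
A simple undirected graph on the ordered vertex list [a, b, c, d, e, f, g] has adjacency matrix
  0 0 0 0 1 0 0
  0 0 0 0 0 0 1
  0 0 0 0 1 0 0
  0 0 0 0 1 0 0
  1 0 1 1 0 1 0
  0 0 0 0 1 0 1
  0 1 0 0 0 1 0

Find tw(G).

A width-1 tree decomposition is:
Bags: B1 = {d, e}  B2 = {e, f}  B3 = {f, g}  B4 = {c, e}  B5 = {b, g}  B6 = {a, e}
Tree: B1–B2, B2–B3, B1–B4, B3–B5, B2–B6
Each bag holds 2 vertices, so the decomposition has width 1, which upper-bounds the treewidth. G has an edge, so its treewidth is at least 1. Combining the bounds, tw(G) = 1.

1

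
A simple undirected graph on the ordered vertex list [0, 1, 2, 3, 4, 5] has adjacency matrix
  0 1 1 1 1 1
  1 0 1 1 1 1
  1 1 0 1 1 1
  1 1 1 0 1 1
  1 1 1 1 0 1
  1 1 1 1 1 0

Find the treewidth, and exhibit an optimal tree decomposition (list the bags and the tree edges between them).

A single bag containing all 6 vertices is trivially a valid decomposition of width 5. For the lower bound, the 6 vertices {0, 1, 2, 3, 4, 5} are pairwise adjacent, and any tree decomposition puts a clique entirely inside one bag — forcing width ≥ 5. Therefore the treewidth is 5.

Treewidth 5.
One optimal decomposition is:
Bags: B1 = {0, 1, 2, 3, 4, 5}
Tree: (single bag)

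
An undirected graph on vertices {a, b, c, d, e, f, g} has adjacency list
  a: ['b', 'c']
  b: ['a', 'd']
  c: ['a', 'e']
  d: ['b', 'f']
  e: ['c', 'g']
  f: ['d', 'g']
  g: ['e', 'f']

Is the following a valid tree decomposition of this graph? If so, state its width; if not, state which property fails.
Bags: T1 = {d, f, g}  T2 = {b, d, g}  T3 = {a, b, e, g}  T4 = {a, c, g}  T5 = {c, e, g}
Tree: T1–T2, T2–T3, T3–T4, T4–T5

A tree decomposition must satisfy three properties: every vertex lies in some bag; for every edge, both endpoints lie together in some bag; and for every vertex, the bags containing it form a connected subtree. Here bags containing vertex e are not connected in the tree, so the decomposition is invalid.

No — bags containing vertex e are not connected in the tree.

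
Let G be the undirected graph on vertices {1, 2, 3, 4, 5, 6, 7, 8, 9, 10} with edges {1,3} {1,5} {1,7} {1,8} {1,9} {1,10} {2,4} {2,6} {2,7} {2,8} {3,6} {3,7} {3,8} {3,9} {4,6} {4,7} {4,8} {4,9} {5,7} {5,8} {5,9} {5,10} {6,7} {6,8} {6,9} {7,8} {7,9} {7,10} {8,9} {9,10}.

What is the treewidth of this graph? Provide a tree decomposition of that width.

Treewidth 4.
One such decomposition:
Bags: B1 = {1, 3, 7, 8, 9}  B2 = {1, 5, 7, 8, 9}  B3 = {3, 6, 7, 8, 9}  B4 = {4, 6, 7, 8, 9}  B5 = {1, 5, 7, 9, 10}  B6 = {2, 4, 6, 7, 8}
Tree: B1–B2, B1–B3, B3–B4, B2–B5, B4–B6

Every bag has size at most 5, so the width is 5 − 1 = 4 and tw(G) ≤ 4. Conversely, {1, 3, 7, 8, 9} is a clique of size 5, and the vertices of any clique must share a bag in every tree decomposition; so some bag has ≥ 5 vertices and tw(G) ≥ 4. Combining the bounds, tw(G) = 4.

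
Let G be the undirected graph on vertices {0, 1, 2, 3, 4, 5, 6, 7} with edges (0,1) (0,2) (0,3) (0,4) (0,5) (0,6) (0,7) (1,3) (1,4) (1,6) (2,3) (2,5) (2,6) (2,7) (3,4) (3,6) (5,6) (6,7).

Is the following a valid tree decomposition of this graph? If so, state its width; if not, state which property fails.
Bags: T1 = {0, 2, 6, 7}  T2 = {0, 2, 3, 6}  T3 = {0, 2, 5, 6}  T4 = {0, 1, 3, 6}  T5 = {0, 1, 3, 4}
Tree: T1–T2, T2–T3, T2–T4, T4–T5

Yes; width 3.

Vertex coverage: the bags together contain {0, 1, 2, 3, 4, 5, 6, 7}, the full vertex set. Edge coverage: each edge of G has both endpoints in at least one bag. Running intersection: for every vertex, the bags containing it form a connected subtree. All three properties hold, so this is a valid tree decomposition of width max|bag| − 1 = 3, and hence tw(G) ≤ 3.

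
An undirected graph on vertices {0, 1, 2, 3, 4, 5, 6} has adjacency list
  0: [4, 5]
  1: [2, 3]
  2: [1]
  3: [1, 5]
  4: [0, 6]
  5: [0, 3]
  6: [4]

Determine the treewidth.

1

A width-1 tree decomposition is:
Bags: B1 = {4, 6}  B2 = {0, 4}  B3 = {0, 5}  B4 = {3, 5}  B5 = {1, 3}  B6 = {1, 2}
Tree: B1–B2, B2–B3, B3–B4, B4–B5, B5–B6
Every bag has size at most 2, so the width is 2 − 1 = 1 and tw(G) ≤ 1. Any graph with an edge has treewidth ≥ 1, and G has the edge 6–4. Combining the bounds, tw(G) = 1.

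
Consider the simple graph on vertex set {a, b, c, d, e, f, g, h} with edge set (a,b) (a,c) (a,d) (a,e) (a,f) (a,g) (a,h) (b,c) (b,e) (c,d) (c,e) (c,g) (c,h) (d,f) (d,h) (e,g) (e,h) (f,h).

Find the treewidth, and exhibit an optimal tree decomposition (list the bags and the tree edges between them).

Treewidth 3.
One such decomposition:
Bags: B1 = {a, c, d, h}  B2 = {a, d, f, h}  B3 = {a, c, e, h}  B4 = {a, c, e, g}  B5 = {a, b, c, e}
Tree: B1–B2, B1–B3, B3–B4, B3–B5

Each bag holds 4 vertices, so the decomposition has width 3, which upper-bounds the treewidth. On the other hand G contains the 4-clique {a, c, d, h}. A clique must lie in a single bag of any decomposition, so no decomposition can have width below 3. The upper and lower bounds meet at 3, so that is the treewidth.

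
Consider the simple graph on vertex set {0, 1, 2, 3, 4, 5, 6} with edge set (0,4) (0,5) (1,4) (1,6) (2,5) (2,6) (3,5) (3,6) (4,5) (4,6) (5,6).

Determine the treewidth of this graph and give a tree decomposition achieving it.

Treewidth 2.
Bags: B1 = {4, 5, 6}  B2 = {3, 5, 6}  B3 = {0, 4, 5}  B4 = {2, 5, 6}  B5 = {1, 4, 6}
Tree: B1–B2, B1–B3, B1–B4, B1–B5

Each bag holds 3 vertices, so the decomposition has width 2, which upper-bounds the treewidth. Conversely, {1, 4, 6} is a clique of size 3, and the vertices of any clique must share a bag in every tree decomposition; so some bag has ≥ 3 vertices and tw(G) ≥ 2. The upper and lower bounds meet at 2, so that is the treewidth.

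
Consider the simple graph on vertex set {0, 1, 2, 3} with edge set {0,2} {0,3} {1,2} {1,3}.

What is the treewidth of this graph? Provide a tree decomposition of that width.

Each bag holds 3 vertices, so the decomposition has width 2, which upper-bounds the treewidth. Since 1–3–0–2–1 is a cycle in G, G is not acyclic. Forests are exactly the graphs of treewidth ≤ 1, so tw(G) ≥ 2. Combining the bounds, tw(G) = 2.

Treewidth 2.
Bags: B1 = {0, 1, 3}  B2 = {0, 1, 2}
Tree: B1–B2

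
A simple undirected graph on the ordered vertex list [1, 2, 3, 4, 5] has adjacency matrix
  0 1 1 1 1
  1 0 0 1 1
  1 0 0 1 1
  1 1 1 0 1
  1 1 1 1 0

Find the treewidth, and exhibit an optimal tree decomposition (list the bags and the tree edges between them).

Each bag holds 4 vertices, so the decomposition has width 3, which upper-bounds the treewidth. Conversely, {1, 2, 4, 5} is a clique of size 4, and the vertices of any clique must share a bag in every tree decomposition; so some bag has ≥ 4 vertices and tw(G) ≥ 3. Therefore the treewidth is 3.

Treewidth 3.
Bags: B1 = {1, 2, 4, 5}  B2 = {1, 3, 4, 5}
Tree: B1–B2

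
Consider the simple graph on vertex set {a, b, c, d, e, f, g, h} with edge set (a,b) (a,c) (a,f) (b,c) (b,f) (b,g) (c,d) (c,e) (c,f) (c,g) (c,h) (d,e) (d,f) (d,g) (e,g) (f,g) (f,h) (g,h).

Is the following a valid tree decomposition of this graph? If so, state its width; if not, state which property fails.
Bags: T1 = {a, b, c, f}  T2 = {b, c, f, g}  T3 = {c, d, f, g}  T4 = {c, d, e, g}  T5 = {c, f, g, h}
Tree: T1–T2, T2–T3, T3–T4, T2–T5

Yes; width 3.

Vertex coverage: the bags together contain {a, b, c, d, e, f, g, h}, the full vertex set. Edge coverage: each edge of G has both endpoints in at least one bag. Running intersection: for every vertex, the bags containing it form a connected subtree. All three properties hold, so this is a valid tree decomposition of width max|bag| − 1 = 3, and hence tw(G) ≤ 3.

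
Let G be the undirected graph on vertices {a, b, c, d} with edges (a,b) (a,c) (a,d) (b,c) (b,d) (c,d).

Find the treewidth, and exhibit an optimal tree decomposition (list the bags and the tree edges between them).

Treewidth 3.
One such decomposition:
Bags: B1 = {a, b, c, d}
Tree: (single bag)

A single bag containing all 4 vertices is trivially a valid decomposition of width 3. On the other hand G contains the 4-clique {a, b, c, d}. A clique must lie in a single bag of any decomposition, so no decomposition can have width below 3. Combining the bounds, tw(G) = 3.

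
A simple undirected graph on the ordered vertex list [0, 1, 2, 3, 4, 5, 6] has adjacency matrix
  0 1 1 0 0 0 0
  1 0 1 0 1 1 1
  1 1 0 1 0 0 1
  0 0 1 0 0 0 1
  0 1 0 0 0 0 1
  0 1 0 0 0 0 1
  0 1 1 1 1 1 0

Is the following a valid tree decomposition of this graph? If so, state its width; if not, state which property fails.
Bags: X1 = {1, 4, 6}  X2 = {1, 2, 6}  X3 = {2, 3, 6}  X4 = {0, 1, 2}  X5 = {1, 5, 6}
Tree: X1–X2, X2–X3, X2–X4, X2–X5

Vertex coverage: the bags together contain {0, 1, 2, 3, 4, 5, 6}, the full vertex set. Edge coverage: each edge of G has both endpoints in at least one bag. Running intersection: for every vertex, the bags containing it form a connected subtree. All three properties hold, so this is a valid tree decomposition of width max|bag| − 1 = 2, and hence tw(G) ≤ 2.

Yes; width 2.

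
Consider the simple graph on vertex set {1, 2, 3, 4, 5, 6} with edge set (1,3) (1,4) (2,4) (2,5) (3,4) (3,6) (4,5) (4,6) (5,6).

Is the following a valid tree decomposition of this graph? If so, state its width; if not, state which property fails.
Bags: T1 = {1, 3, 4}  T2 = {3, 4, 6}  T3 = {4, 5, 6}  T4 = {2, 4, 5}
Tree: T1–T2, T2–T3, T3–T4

Yes; width 2.

Checking the three conditions: (i) the bags cover all of {1, 2, 3, 4, 5, 6}; (ii) for each edge, some bag contains both endpoints; (iii) the bags containing any fixed vertex form a subtree. All hold, so the decomposition is valid with width 3 − 1 = 2.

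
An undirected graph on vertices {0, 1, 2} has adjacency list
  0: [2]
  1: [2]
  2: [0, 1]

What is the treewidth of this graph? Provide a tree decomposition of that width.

Every bag has size at most 2, so the width is 2 − 1 = 1 and tw(G) ≤ 1. G has an edge, so its treewidth is at least 1. Therefore the treewidth is 1.

Treewidth 1.
One such decomposition:
Bags: B1 = {0, 2}  B2 = {1, 2}
Tree: B1–B2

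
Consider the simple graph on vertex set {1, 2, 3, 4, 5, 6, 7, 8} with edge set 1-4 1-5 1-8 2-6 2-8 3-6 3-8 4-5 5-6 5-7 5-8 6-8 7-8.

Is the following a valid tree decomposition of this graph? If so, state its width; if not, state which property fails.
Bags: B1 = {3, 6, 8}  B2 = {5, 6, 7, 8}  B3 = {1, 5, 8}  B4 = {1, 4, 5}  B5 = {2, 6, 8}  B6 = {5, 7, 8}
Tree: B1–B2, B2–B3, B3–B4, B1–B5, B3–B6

A tree decomposition must satisfy three properties: every vertex lies in some bag; for every edge, both endpoints lie together in some bag; and for every vertex, the bags containing it form a connected subtree. Here bags containing vertex 7 are not connected in the tree, so the decomposition is invalid.

No — bags containing vertex 7 are not connected in the tree.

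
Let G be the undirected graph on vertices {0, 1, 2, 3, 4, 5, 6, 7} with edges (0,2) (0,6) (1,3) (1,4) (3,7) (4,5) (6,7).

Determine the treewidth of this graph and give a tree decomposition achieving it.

The largest bag has 2 vertices, giving width 1; this decomposition certifies tw(G) ≤ 1. G has an edge, so its treewidth is at least 1. The upper and lower bounds meet at 1, so that is the treewidth.

Treewidth 1.
One optimal decomposition is:
Bags: B1 = {0, 2}  B2 = {0, 6}  B3 = {6, 7}  B4 = {3, 7}  B5 = {1, 3}  B6 = {1, 4}  B7 = {4, 5}
Tree: B1–B2, B2–B3, B3–B4, B4–B5, B5–B6, B6–B7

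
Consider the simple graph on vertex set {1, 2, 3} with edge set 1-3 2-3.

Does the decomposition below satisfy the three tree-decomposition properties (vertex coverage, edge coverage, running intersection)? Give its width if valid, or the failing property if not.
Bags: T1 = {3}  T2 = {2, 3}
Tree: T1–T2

No — vertex 1 appears in no bag.

A tree decomposition must satisfy three properties: every vertex lies in some bag; for every edge, both endpoints lie together in some bag; and for every vertex, the bags containing it form a connected subtree. Here vertex 1 appears in no bag, so the decomposition is invalid.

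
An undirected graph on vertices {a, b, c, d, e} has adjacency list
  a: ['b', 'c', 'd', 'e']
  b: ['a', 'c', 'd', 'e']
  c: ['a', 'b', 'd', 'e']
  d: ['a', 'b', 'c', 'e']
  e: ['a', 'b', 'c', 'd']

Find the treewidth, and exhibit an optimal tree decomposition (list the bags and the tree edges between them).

With just one bag of size 5, the width is 5 − 1 = 4, so tw(G) ≤ 4. On the other hand G contains the 5-clique {a, b, c, d, e}. A clique must lie in a single bag of any decomposition, so no decomposition can have width below 4. Hence tw(G) = 4 exactly.

Treewidth 4.
Bags: B1 = {a, b, c, d, e}
Tree: (single bag)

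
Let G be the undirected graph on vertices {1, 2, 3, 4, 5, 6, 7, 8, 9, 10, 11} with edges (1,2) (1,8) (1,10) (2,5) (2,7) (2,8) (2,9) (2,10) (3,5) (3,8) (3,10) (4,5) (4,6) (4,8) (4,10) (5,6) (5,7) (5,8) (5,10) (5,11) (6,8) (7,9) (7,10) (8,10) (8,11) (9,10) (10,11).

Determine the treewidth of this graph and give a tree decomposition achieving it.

The largest bag has 4 vertices, giving width 3; this decomposition certifies tw(G) ≤ 3. On the other hand G contains the 4-clique {1, 2, 8, 10}. A clique must lie in a single bag of any decomposition, so no decomposition can have width below 3. Hence tw(G) = 3 exactly.

Treewidth 3.
Bags: B1 = {4, 5, 8, 10}  B2 = {5, 8, 10, 11}  B3 = {3, 5, 8, 10}  B4 = {4, 5, 6, 8}  B5 = {2, 5, 8, 10}  B6 = {2, 5, 7, 10}  B7 = {1, 2, 8, 10}  B8 = {2, 7, 9, 10}
Tree: B1–B2, B1–B3, B1–B4, B3–B5, B5–B6, B5–B7, B6–B8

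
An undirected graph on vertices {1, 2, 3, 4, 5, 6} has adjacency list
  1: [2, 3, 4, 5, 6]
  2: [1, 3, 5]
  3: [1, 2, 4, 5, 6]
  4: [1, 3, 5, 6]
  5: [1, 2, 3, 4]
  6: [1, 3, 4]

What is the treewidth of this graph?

A width-3 tree decomposition is:
Bags: B1 = {1, 2, 3, 5}  B2 = {1, 3, 4, 5}  B3 = {1, 3, 4, 6}
Tree: B1–B2, B2–B3
Every bag has size at most 4, so the width is 4 − 1 = 3 and tw(G) ≤ 3. Conversely, {1, 2, 3, 5} is a clique of size 4, and the vertices of any clique must share a bag in every tree decomposition; so some bag has ≥ 4 vertices and tw(G) ≥ 3. Therefore the treewidth is 3.

3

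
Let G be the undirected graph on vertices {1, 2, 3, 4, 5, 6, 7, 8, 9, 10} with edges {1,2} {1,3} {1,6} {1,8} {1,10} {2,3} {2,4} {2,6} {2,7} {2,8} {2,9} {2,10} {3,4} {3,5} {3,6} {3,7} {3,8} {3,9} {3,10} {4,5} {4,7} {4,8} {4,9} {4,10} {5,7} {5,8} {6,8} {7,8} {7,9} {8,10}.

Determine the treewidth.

A width-4 tree decomposition is:
Bags: B1 = {2, 3, 4, 7, 9}  B2 = {2, 3, 4, 7, 8}  B3 = {2, 3, 4, 8, 10}  B4 = {1, 2, 3, 8, 10}  B5 = {1, 2, 3, 6, 8}  B6 = {3, 4, 5, 7, 8}
Tree: B1–B2, B2–B3, B3–B4, B4–B5, B2–B6
Each bag holds 5 vertices, so the decomposition has width 4, which upper-bounds the treewidth. On the other hand G contains the 5-clique {1, 2, 3, 8, 10}. A clique must lie in a single bag of any decomposition, so no decomposition can have width below 4. Therefore the treewidth is 4.

4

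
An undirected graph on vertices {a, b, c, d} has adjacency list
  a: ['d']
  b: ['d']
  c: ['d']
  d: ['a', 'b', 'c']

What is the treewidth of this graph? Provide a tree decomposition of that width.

Every bag has size at most 2, so the width is 2 − 1 = 1 and tw(G) ≤ 1. Since G has at least one edge (e.g. d–b), it is not an edgeless graph, so tw(G) ≥ 1. Therefore the treewidth is 1.

Treewidth 1.
One such decomposition:
Bags: B1 = {b, d}  B2 = {c, d}  B3 = {a, d}
Tree: B1–B2, B2–B3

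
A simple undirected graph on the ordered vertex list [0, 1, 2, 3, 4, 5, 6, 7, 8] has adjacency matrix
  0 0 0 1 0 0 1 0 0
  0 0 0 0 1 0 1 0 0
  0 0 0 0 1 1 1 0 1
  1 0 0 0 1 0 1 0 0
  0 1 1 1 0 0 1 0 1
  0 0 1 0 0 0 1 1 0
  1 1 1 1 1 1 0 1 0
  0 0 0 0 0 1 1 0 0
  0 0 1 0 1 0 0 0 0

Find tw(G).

2

A width-2 tree decomposition is:
Bags: B1 = {1, 4, 6}  B2 = {2, 4, 6}  B3 = {3, 4, 6}  B4 = {2, 5, 6}  B5 = {0, 3, 6}  B6 = {2, 4, 8}  B7 = {5, 6, 7}
Tree: B1–B2, B2–B3, B2–B4, B3–B5, B2–B6, B4–B7
The largest bag has 3 vertices, giving width 2; this decomposition certifies tw(G) ≤ 2. On the other hand G contains the 3-clique {2, 4, 8}. A clique must lie in a single bag of any decomposition, so no decomposition can have width below 2. Therefore the treewidth is 2.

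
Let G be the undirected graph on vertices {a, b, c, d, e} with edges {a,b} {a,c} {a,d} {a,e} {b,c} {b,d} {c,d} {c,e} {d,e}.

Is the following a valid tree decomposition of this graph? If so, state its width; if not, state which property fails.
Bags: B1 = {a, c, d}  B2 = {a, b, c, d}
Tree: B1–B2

No — vertex e appears in no bag.

A tree decomposition must satisfy three properties: every vertex lies in some bag; for every edge, both endpoints lie together in some bag; and for every vertex, the bags containing it form a connected subtree. Here vertex e appears in no bag, so the decomposition is invalid.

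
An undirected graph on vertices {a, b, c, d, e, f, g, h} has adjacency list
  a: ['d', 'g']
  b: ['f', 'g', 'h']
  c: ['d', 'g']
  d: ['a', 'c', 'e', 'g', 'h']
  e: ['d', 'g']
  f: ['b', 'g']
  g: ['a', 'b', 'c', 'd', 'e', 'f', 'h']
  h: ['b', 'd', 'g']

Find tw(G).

A width-2 tree decomposition is:
Bags: B1 = {d, e, g}  B2 = {d, g, h}  B3 = {b, g, h}  B4 = {c, d, g}  B5 = {b, f, g}  B6 = {a, d, g}
Tree: B1–B2, B2–B3, B2–B4, B3–B5, B1–B6
The largest bag has 3 vertices, giving width 2; this decomposition certifies tw(G) ≤ 2. Conversely, {d, e, g} is a clique of size 3, and the vertices of any clique must share a bag in every tree decomposition; so some bag has ≥ 3 vertices and tw(G) ≥ 2. Therefore the treewidth is 2.

2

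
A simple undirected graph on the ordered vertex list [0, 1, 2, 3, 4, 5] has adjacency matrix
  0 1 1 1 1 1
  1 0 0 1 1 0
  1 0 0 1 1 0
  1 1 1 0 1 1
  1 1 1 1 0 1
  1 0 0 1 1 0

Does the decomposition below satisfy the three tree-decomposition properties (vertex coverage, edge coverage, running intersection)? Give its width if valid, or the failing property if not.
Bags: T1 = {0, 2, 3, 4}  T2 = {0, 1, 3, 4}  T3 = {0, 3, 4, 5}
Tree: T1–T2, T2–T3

Yes; width 3.

Checking the three conditions: (i) the bags cover all of {0, 1, 2, 3, 4, 5}; (ii) for each edge, some bag contains both endpoints; (iii) the bags containing any fixed vertex form a subtree. All hold, so the decomposition is valid with width 4 − 1 = 3.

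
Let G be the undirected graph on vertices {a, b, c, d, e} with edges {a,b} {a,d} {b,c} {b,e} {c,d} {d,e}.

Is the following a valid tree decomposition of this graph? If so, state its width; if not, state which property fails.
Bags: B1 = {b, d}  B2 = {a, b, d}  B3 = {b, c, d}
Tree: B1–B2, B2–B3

No — vertex e appears in no bag.

A tree decomposition must satisfy three properties: every vertex lies in some bag; for every edge, both endpoints lie together in some bag; and for every vertex, the bags containing it form a connected subtree. Here vertex e appears in no bag, so the decomposition is invalid.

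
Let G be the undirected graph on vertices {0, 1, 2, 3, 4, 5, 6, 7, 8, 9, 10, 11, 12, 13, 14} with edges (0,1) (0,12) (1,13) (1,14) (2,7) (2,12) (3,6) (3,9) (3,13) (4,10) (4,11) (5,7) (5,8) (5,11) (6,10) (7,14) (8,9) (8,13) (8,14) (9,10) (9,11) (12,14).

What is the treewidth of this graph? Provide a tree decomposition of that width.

Treewidth 3.
Bags: B1 = {0, 1, 2, 12}  B2 = {1, 2, 12, 14}  B3 = {1, 2, 7, 14}  B4 = {1, 7, 13, 14}  B5 = {7, 8, 13, 14}  B6 = {5, 7, 8, 13}  B7 = {3, 5, 8, 13}  B8 = {3, 5, 8, 9}  B9 = {3, 5, 9, 11}  B10 = {3, 6, 9, 11}  B11 = {6, 9, 10, 11}  B12 = {4, 6, 10, 11}
Tree: B1–B2, B2–B3, B3–B4, B4–B5, B5–B6, B6–B7, B7–B8, B8–B9, B9–B10, B10–B11, B11–B12

Each bag holds 4 vertices, so the decomposition has width 3, which upper-bounds the treewidth. For the lower bound: the 4 vertex sets {0,2,12}, {1}, {14}, {5,7,8,13} are disjoint, each induces a connected subgraph, and every pair is joined by at least one edge of G. Contracting each set to a single vertex therefore yields K_{4} as a minor, and since treewidth is minor-monotone, tw(G) ≥ tw(K_{4}) = 3. The upper and lower bounds meet at 3, so that is the treewidth.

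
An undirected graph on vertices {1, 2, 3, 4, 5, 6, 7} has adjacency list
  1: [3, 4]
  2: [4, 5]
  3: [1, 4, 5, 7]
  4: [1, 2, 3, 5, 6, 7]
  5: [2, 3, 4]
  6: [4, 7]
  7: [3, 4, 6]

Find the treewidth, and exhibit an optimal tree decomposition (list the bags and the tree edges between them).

Treewidth 2.
One such decomposition:
Bags: B1 = {3, 4, 7}  B2 = {3, 4, 5}  B3 = {4, 6, 7}  B4 = {2, 4, 5}  B5 = {1, 3, 4}
Tree: B1–B2, B1–B3, B2–B4, B2–B5

The largest bag has 3 vertices, giving width 2; this decomposition certifies tw(G) ≤ 2. On the other hand G contains the 3-clique {2, 4, 5}. A clique must lie in a single bag of any decomposition, so no decomposition can have width below 2. The upper and lower bounds meet at 2, so that is the treewidth.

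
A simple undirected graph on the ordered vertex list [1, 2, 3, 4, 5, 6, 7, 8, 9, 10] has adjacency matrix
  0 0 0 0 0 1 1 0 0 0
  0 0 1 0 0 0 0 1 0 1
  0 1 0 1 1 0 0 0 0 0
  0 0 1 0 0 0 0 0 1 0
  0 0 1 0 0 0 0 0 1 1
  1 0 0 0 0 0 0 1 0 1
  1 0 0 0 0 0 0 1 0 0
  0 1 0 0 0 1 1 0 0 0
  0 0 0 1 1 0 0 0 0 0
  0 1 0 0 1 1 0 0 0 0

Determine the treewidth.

2

A width-2 tree decomposition is:
Bags: B1 = {1, 7, 8}  B2 = {1, 6, 8}  B3 = {2, 6, 8}  B4 = {2, 6, 10}  B5 = {2, 3, 10}  B6 = {3, 5, 10}  B7 = {3, 4, 5}  B8 = {4, 5, 9}
Tree: B1–B2, B2–B3, B3–B4, B4–B5, B5–B6, B6–B7, B7–B8
The largest bag has 3 vertices, giving width 2; this decomposition certifies tw(G) ≤ 2. Since 7–1–6–8–7 is a cycle in G, G is not acyclic. Forests are exactly the graphs of treewidth ≤ 1, so tw(G) ≥ 2. Hence tw(G) = 2 exactly.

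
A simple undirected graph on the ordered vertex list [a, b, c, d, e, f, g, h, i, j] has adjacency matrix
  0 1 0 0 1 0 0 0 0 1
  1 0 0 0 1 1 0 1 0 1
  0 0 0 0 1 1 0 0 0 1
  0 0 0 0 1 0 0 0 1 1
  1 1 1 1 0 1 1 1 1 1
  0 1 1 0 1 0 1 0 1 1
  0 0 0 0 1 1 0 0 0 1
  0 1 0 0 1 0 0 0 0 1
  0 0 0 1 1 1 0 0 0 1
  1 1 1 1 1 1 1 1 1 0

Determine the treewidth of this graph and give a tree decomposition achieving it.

Every bag has size at most 4, so the width is 4 − 1 = 3 and tw(G) ≤ 3. For the lower bound, the 4 vertices {d, e, i, j} are pairwise adjacent, and any tree decomposition puts a clique entirely inside one bag — forcing width ≥ 3. Hence tw(G) = 3 exactly.

Treewidth 3.
One optimal decomposition is:
Bags: B1 = {e, f, i, j}  B2 = {b, e, f, j}  B3 = {e, f, g, j}  B4 = {a, b, e, j}  B5 = {d, e, i, j}  B6 = {b, e, h, j}  B7 = {c, e, f, j}
Tree: B1–B2, B2–B3, B2–B4, B1–B5, B2–B6, B2–B7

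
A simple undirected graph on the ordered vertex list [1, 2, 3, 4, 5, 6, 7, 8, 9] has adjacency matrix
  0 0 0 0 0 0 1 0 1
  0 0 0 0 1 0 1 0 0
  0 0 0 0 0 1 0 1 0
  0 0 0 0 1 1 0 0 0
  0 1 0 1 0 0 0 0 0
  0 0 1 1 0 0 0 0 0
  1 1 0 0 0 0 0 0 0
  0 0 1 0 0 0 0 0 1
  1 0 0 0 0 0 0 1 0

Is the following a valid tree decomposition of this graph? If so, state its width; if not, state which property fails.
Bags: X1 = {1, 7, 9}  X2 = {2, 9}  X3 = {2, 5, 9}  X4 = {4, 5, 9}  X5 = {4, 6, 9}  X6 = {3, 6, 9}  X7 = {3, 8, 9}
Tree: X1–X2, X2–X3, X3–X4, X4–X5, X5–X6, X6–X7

A tree decomposition must satisfy three properties: every vertex lies in some bag; for every edge, both endpoints lie together in some bag; and for every vertex, the bags containing it form a connected subtree. Here edge (7,2) lies in no bag, so the decomposition is invalid.

No — edge (7,2) lies in no bag.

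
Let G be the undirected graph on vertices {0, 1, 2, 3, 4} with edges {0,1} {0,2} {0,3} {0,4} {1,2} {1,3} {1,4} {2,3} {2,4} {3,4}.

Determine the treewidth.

4

A width-4 tree decomposition is:
Bags: B1 = {0, 1, 2, 3, 4}
Tree: (single bag)
With just one bag of size 5, the width is 5 − 1 = 4, so tw(G) ≤ 4. Conversely, {0, 1, 2, 3, 4} is a clique of size 5, and the vertices of any clique must share a bag in every tree decomposition; so some bag has ≥ 5 vertices and tw(G) ≥ 4. Combining the bounds, tw(G) = 4.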